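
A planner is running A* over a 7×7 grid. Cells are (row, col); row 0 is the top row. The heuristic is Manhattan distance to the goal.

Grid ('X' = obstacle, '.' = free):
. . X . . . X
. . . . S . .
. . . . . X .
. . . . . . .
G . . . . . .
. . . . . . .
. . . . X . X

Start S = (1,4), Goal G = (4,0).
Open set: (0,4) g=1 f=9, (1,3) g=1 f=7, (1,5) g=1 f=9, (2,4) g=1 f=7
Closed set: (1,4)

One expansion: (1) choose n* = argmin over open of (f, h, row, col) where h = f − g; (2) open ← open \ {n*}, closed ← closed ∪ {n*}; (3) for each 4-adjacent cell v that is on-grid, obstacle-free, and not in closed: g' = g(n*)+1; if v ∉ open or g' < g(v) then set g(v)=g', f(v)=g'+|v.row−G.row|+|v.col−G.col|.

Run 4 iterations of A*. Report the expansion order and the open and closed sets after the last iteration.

order=[(1,3) → (1,2) → (1,1) → (1,0)]; open=[(0,0) g=5 f=9, (0,1) g=4 f=9, (0,3) g=2 f=9, (0,4) g=1 f=9, (1,5) g=1 f=9, (2,0) g=5 f=7, (2,1) g=4 f=7, (2,2) g=3 f=7, (2,3) g=2 f=7, (2,4) g=1 f=7]; closed=[(1,0), (1,1), (1,2), (1,3), (1,4)]

step 1: expand (1,3) (f=7, h=6) → closed; open now [(0,3) g=2 f=9, (0,4) g=1 f=9, (1,2) g=2 f=7, (1,5) g=1 f=9, (2,3) g=2 f=7, (2,4) g=1 f=7]
step 2: expand (1,2) (f=7, h=5) → closed; open now [(0,3) g=2 f=9, (0,4) g=1 f=9, (1,1) g=3 f=7, (1,5) g=1 f=9, (2,2) g=3 f=7, (2,3) g=2 f=7, (2,4) g=1 f=7]
step 3: expand (1,1) (f=7, h=4) → closed; open now [(0,1) g=4 f=9, (0,3) g=2 f=9, (0,4) g=1 f=9, (1,0) g=4 f=7, (1,5) g=1 f=9, (2,1) g=4 f=7, (2,2) g=3 f=7, (2,3) g=2 f=7, (2,4) g=1 f=7]
step 4: expand (1,0) (f=7, h=3) → closed; open now [(0,0) g=5 f=9, (0,1) g=4 f=9, (0,3) g=2 f=9, (0,4) g=1 f=9, (1,5) g=1 f=9, (2,0) g=5 f=7, (2,1) g=4 f=7, (2,2) g=3 f=7, (2,3) g=2 f=7, (2,4) g=1 f=7]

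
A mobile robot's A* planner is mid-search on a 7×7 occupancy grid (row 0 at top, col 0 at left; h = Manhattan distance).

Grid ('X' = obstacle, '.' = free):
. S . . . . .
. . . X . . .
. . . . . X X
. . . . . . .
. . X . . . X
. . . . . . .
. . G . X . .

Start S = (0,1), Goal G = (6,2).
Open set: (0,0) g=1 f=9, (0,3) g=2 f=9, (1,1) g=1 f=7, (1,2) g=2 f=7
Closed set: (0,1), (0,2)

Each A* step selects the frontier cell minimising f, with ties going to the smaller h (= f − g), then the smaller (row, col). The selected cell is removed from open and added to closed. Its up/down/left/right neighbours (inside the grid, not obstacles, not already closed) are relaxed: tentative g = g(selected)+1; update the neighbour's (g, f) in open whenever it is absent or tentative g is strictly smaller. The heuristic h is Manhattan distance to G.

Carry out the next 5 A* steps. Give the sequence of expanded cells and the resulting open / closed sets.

order=[(1,2) → (2,2) → (3,2) → (1,1) → (2,1)]; open=[(0,0) g=1 f=9, (0,3) g=2 f=9, (1,0) g=2 f=9, (2,0) g=3 f=9, (2,3) g=4 f=9, (3,1) g=3 f=7, (3,3) g=5 f=9]; closed=[(0,1), (0,2), (1,1), (1,2), (2,1), (2,2), (3,2)]

step 1: expand (1,2) (f=7, h=5) → closed; open now [(0,0) g=1 f=9, (0,3) g=2 f=9, (1,1) g=1 f=7, (2,2) g=3 f=7]
step 2: expand (2,2) (f=7, h=4) → closed; open now [(0,0) g=1 f=9, (0,3) g=2 f=9, (1,1) g=1 f=7, (2,1) g=4 f=9, (2,3) g=4 f=9, (3,2) g=4 f=7]
step 3: expand (3,2) (f=7, h=3) → closed; open now [(0,0) g=1 f=9, (0,3) g=2 f=9, (1,1) g=1 f=7, (2,1) g=4 f=9, (2,3) g=4 f=9, (3,1) g=5 f=9, (3,3) g=5 f=9]
step 4: expand (1,1) (f=7, h=6) → closed; open now [(0,0) g=1 f=9, (0,3) g=2 f=9, (1,0) g=2 f=9, (2,1) g=2 f=7, (2,3) g=4 f=9, (3,1) g=5 f=9, (3,3) g=5 f=9]
step 5: expand (2,1) (f=7, h=5) → closed; open now [(0,0) g=1 f=9, (0,3) g=2 f=9, (1,0) g=2 f=9, (2,0) g=3 f=9, (2,3) g=4 f=9, (3,1) g=3 f=7, (3,3) g=5 f=9]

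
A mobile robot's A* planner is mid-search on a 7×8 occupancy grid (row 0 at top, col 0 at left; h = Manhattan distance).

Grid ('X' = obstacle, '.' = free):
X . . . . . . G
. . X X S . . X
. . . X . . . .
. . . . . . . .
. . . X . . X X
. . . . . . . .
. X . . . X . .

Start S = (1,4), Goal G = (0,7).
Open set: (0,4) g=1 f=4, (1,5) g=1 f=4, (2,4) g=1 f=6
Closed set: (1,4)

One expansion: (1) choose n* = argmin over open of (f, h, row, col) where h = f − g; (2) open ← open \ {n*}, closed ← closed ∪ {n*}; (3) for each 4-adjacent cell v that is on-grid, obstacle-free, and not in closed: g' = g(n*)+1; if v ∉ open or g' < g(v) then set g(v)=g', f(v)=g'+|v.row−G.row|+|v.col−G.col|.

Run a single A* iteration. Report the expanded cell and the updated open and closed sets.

expanded=(0,4); open=[(0,3) g=2 f=6, (0,5) g=2 f=4, (1,5) g=1 f=4, (2,4) g=1 f=6]; closed=[(0,4), (1,4)]

step 1: expand (0,4) (f=4, h=3) → closed; open now [(0,3) g=2 f=6, (0,5) g=2 f=4, (1,5) g=1 f=4, (2,4) g=1 f=6]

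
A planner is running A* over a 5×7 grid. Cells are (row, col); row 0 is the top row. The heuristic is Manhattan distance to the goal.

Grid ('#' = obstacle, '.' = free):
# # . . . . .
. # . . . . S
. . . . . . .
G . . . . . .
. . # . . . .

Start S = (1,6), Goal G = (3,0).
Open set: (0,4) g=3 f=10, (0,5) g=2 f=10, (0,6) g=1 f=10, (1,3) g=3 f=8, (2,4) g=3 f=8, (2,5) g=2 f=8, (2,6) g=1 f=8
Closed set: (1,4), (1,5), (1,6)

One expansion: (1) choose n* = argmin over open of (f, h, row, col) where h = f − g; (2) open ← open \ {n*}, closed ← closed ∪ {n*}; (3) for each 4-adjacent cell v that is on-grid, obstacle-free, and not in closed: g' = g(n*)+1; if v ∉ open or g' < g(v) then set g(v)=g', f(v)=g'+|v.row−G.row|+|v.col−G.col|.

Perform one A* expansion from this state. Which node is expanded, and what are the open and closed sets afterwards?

step 1: expand (1,3) (f=8, h=5) → closed; open now [(0,3) g=4 f=10, (0,4) g=3 f=10, (0,5) g=2 f=10, (0,6) g=1 f=10, (1,2) g=4 f=8, (2,3) g=4 f=8, (2,4) g=3 f=8, (2,5) g=2 f=8, (2,6) g=1 f=8]

expanded=(1,3); open=[(0,3) g=4 f=10, (0,4) g=3 f=10, (0,5) g=2 f=10, (0,6) g=1 f=10, (1,2) g=4 f=8, (2,3) g=4 f=8, (2,4) g=3 f=8, (2,5) g=2 f=8, (2,6) g=1 f=8]; closed=[(1,3), (1,4), (1,5), (1,6)]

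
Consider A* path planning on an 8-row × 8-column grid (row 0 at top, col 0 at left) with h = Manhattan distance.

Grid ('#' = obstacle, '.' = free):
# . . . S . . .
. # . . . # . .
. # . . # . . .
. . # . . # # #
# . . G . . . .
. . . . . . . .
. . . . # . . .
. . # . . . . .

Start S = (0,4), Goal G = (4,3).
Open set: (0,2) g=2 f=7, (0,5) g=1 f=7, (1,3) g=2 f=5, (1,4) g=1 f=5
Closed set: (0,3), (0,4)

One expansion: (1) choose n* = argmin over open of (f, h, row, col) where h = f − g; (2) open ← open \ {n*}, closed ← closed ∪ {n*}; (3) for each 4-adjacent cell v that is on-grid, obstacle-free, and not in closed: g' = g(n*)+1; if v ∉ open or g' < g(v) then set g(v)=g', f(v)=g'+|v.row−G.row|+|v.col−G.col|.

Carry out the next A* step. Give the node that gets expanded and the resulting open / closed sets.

expanded=(1,3); open=[(0,2) g=2 f=7, (0,5) g=1 f=7, (1,2) g=3 f=7, (1,4) g=1 f=5, (2,3) g=3 f=5]; closed=[(0,3), (0,4), (1,3)]

step 1: expand (1,3) (f=5, h=3) → closed; open now [(0,2) g=2 f=7, (0,5) g=1 f=7, (1,2) g=3 f=7, (1,4) g=1 f=5, (2,3) g=3 f=5]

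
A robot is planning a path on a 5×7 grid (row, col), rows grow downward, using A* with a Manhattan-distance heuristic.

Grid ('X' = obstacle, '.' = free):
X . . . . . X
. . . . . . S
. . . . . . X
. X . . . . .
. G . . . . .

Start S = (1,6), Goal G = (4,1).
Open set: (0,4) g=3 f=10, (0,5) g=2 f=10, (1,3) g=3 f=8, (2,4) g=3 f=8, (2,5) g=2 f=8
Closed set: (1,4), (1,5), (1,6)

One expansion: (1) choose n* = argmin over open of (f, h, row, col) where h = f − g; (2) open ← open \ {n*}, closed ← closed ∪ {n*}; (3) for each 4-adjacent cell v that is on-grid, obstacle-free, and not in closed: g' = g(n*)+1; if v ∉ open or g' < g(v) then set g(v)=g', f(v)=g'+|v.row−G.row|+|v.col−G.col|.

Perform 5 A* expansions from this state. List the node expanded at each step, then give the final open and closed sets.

order=[(1,3) → (1,2) → (1,1) → (2,1) → (2,2)]; open=[(0,1) g=6 f=10, (0,2) g=5 f=10, (0,3) g=4 f=10, (0,4) g=3 f=10, (0,5) g=2 f=10, (1,0) g=6 f=10, (2,0) g=7 f=10, (2,3) g=4 f=8, (2,4) g=3 f=8, (2,5) g=2 f=8, (3,2) g=6 f=8]; closed=[(1,1), (1,2), (1,3), (1,4), (1,5), (1,6), (2,1), (2,2)]

step 1: expand (1,3) (f=8, h=5) → closed; open now [(0,3) g=4 f=10, (0,4) g=3 f=10, (0,5) g=2 f=10, (1,2) g=4 f=8, (2,3) g=4 f=8, (2,4) g=3 f=8, (2,5) g=2 f=8]
step 2: expand (1,2) (f=8, h=4) → closed; open now [(0,2) g=5 f=10, (0,3) g=4 f=10, (0,4) g=3 f=10, (0,5) g=2 f=10, (1,1) g=5 f=8, (2,2) g=5 f=8, (2,3) g=4 f=8, (2,4) g=3 f=8, (2,5) g=2 f=8]
step 3: expand (1,1) (f=8, h=3) → closed; open now [(0,1) g=6 f=10, (0,2) g=5 f=10, (0,3) g=4 f=10, (0,4) g=3 f=10, (0,5) g=2 f=10, (1,0) g=6 f=10, (2,1) g=6 f=8, (2,2) g=5 f=8, (2,3) g=4 f=8, (2,4) g=3 f=8, (2,5) g=2 f=8]
step 4: expand (2,1) (f=8, h=2) → closed; open now [(0,1) g=6 f=10, (0,2) g=5 f=10, (0,3) g=4 f=10, (0,4) g=3 f=10, (0,5) g=2 f=10, (1,0) g=6 f=10, (2,0) g=7 f=10, (2,2) g=5 f=8, (2,3) g=4 f=8, (2,4) g=3 f=8, (2,5) g=2 f=8]
step 5: expand (2,2) (f=8, h=3) → closed; open now [(0,1) g=6 f=10, (0,2) g=5 f=10, (0,3) g=4 f=10, (0,4) g=3 f=10, (0,5) g=2 f=10, (1,0) g=6 f=10, (2,0) g=7 f=10, (2,3) g=4 f=8, (2,4) g=3 f=8, (2,5) g=2 f=8, (3,2) g=6 f=8]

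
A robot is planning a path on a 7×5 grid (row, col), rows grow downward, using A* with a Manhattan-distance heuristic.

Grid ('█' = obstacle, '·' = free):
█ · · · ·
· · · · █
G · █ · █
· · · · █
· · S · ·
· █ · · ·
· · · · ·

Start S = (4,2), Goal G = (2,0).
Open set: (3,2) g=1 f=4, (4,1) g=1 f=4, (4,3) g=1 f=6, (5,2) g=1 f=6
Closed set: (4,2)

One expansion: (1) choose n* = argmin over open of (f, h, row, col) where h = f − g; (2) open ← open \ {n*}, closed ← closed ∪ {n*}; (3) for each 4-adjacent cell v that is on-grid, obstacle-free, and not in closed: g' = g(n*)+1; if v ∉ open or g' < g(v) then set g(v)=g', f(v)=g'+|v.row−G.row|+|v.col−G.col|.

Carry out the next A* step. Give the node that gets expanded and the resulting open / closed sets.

step 1: expand (3,2) (f=4, h=3) → closed; open now [(3,1) g=2 f=4, (3,3) g=2 f=6, (4,1) g=1 f=4, (4,3) g=1 f=6, (5,2) g=1 f=6]

expanded=(3,2); open=[(3,1) g=2 f=4, (3,3) g=2 f=6, (4,1) g=1 f=4, (4,3) g=1 f=6, (5,2) g=1 f=6]; closed=[(3,2), (4,2)]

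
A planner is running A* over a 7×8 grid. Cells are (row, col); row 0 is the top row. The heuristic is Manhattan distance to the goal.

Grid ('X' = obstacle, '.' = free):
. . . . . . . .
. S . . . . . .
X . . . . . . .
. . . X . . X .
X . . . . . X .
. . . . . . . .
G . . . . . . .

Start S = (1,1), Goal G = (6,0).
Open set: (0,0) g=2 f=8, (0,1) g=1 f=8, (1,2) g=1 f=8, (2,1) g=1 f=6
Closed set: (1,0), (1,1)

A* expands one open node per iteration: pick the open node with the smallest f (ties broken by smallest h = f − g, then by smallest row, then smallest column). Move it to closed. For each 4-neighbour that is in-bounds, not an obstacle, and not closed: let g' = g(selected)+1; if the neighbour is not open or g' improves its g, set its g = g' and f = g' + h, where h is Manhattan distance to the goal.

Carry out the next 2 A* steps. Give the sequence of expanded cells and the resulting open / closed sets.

step 1: expand (2,1) (f=6, h=5) → closed; open now [(0,0) g=2 f=8, (0,1) g=1 f=8, (1,2) g=1 f=8, (2,2) g=2 f=8, (3,1) g=2 f=6]
step 2: expand (3,1) (f=6, h=4) → closed; open now [(0,0) g=2 f=8, (0,1) g=1 f=8, (1,2) g=1 f=8, (2,2) g=2 f=8, (3,0) g=3 f=6, (3,2) g=3 f=8, (4,1) g=3 f=6]

order=[(2,1) → (3,1)]; open=[(0,0) g=2 f=8, (0,1) g=1 f=8, (1,2) g=1 f=8, (2,2) g=2 f=8, (3,0) g=3 f=6, (3,2) g=3 f=8, (4,1) g=3 f=6]; closed=[(1,0), (1,1), (2,1), (3,1)]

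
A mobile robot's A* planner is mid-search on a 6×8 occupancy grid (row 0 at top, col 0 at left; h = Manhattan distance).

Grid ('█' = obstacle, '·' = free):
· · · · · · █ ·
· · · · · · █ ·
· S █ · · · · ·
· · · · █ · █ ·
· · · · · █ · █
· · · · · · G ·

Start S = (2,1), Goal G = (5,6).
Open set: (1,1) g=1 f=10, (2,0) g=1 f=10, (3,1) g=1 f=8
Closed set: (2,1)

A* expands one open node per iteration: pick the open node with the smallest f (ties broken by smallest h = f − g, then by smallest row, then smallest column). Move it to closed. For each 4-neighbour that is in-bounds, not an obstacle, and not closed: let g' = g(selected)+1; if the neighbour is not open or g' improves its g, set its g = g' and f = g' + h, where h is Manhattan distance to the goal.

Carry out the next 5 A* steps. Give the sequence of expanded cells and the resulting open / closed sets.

order=[(3,1) → (3,2) → (3,3) → (4,3) → (4,4)]; open=[(1,1) g=1 f=10, (2,0) g=1 f=10, (2,3) g=4 f=10, (3,0) g=2 f=10, (4,1) g=2 f=8, (4,2) g=3 f=8, (5,3) g=5 f=8, (5,4) g=6 f=8]; closed=[(2,1), (3,1), (3,2), (3,3), (4,3), (4,4)]

step 1: expand (3,1) (f=8, h=7) → closed; open now [(1,1) g=1 f=10, (2,0) g=1 f=10, (3,0) g=2 f=10, (3,2) g=2 f=8, (4,1) g=2 f=8]
step 2: expand (3,2) (f=8, h=6) → closed; open now [(1,1) g=1 f=10, (2,0) g=1 f=10, (3,0) g=2 f=10, (3,3) g=3 f=8, (4,1) g=2 f=8, (4,2) g=3 f=8]
step 3: expand (3,3) (f=8, h=5) → closed; open now [(1,1) g=1 f=10, (2,0) g=1 f=10, (2,3) g=4 f=10, (3,0) g=2 f=10, (4,1) g=2 f=8, (4,2) g=3 f=8, (4,3) g=4 f=8]
step 4: expand (4,3) (f=8, h=4) → closed; open now [(1,1) g=1 f=10, (2,0) g=1 f=10, (2,3) g=4 f=10, (3,0) g=2 f=10, (4,1) g=2 f=8, (4,2) g=3 f=8, (4,4) g=5 f=8, (5,3) g=5 f=8]
step 5: expand (4,4) (f=8, h=3) → closed; open now [(1,1) g=1 f=10, (2,0) g=1 f=10, (2,3) g=4 f=10, (3,0) g=2 f=10, (4,1) g=2 f=8, (4,2) g=3 f=8, (5,3) g=5 f=8, (5,4) g=6 f=8]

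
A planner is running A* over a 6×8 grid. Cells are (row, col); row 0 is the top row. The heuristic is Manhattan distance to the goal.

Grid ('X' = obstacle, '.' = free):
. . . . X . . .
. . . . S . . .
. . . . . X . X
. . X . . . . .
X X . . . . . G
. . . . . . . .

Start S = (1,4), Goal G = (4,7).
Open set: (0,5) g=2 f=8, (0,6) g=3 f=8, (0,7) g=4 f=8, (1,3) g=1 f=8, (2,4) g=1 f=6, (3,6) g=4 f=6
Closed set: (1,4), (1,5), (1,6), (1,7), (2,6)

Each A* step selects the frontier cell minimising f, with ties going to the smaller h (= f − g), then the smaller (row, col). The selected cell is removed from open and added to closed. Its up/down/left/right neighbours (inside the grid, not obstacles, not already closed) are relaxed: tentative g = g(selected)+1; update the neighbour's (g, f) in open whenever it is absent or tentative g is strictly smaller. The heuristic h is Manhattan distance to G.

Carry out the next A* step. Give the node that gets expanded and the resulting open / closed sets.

step 1: expand (3,6) (f=6, h=2) → closed; open now [(0,5) g=2 f=8, (0,6) g=3 f=8, (0,7) g=4 f=8, (1,3) g=1 f=8, (2,4) g=1 f=6, (3,5) g=5 f=8, (3,7) g=5 f=6, (4,6) g=5 f=6]

expanded=(3,6); open=[(0,5) g=2 f=8, (0,6) g=3 f=8, (0,7) g=4 f=8, (1,3) g=1 f=8, (2,4) g=1 f=6, (3,5) g=5 f=8, (3,7) g=5 f=6, (4,6) g=5 f=6]; closed=[(1,4), (1,5), (1,6), (1,7), (2,6), (3,6)]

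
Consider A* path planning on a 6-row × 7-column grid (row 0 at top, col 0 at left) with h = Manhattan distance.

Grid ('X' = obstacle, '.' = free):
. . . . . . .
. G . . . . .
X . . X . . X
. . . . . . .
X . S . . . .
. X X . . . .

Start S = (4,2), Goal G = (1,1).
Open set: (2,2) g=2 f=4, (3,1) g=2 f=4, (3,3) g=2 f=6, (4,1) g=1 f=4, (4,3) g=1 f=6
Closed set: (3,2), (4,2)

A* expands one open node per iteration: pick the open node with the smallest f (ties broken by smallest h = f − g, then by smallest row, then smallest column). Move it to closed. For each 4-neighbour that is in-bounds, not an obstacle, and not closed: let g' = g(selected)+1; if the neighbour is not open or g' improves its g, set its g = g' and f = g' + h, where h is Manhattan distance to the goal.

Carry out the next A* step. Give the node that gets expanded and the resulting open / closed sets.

step 1: expand (2,2) (f=4, h=2) → closed; open now [(1,2) g=3 f=4, (2,1) g=3 f=4, (3,1) g=2 f=4, (3,3) g=2 f=6, (4,1) g=1 f=4, (4,3) g=1 f=6]

expanded=(2,2); open=[(1,2) g=3 f=4, (2,1) g=3 f=4, (3,1) g=2 f=4, (3,3) g=2 f=6, (4,1) g=1 f=4, (4,3) g=1 f=6]; closed=[(2,2), (3,2), (4,2)]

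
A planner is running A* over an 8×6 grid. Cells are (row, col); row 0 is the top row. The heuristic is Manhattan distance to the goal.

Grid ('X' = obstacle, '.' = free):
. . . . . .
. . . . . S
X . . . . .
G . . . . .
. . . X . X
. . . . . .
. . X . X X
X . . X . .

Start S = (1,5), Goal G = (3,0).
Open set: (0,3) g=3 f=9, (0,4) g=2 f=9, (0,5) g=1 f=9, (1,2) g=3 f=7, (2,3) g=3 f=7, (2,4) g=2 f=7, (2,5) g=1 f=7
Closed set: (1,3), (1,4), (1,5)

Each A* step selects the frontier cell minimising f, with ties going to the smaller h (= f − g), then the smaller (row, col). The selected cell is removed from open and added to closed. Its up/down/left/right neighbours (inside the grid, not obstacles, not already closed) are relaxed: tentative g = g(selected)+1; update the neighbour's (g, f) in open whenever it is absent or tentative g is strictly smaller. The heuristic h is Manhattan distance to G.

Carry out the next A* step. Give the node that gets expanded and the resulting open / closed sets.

expanded=(1,2); open=[(0,2) g=4 f=9, (0,3) g=3 f=9, (0,4) g=2 f=9, (0,5) g=1 f=9, (1,1) g=4 f=7, (2,2) g=4 f=7, (2,3) g=3 f=7, (2,4) g=2 f=7, (2,5) g=1 f=7]; closed=[(1,2), (1,3), (1,4), (1,5)]

step 1: expand (1,2) (f=7, h=4) → closed; open now [(0,2) g=4 f=9, (0,3) g=3 f=9, (0,4) g=2 f=9, (0,5) g=1 f=9, (1,1) g=4 f=7, (2,2) g=4 f=7, (2,3) g=3 f=7, (2,4) g=2 f=7, (2,5) g=1 f=7]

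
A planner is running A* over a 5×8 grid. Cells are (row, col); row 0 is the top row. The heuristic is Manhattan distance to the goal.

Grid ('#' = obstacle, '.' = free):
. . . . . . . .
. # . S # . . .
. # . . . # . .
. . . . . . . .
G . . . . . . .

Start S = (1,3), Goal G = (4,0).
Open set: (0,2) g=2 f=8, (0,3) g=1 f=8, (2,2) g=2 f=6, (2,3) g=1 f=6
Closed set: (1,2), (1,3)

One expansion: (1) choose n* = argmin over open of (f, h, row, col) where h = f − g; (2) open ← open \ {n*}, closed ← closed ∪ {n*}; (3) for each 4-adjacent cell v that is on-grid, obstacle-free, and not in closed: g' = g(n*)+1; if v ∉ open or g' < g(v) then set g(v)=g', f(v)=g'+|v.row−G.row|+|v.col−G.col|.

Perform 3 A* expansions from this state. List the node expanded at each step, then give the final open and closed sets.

step 1: expand (2,2) (f=6, h=4) → closed; open now [(0,2) g=2 f=8, (0,3) g=1 f=8, (2,3) g=1 f=6, (3,2) g=3 f=6]
step 2: expand (3,2) (f=6, h=3) → closed; open now [(0,2) g=2 f=8, (0,3) g=1 f=8, (2,3) g=1 f=6, (3,1) g=4 f=6, (3,3) g=4 f=8, (4,2) g=4 f=6]
step 3: expand (3,1) (f=6, h=2) → closed; open now [(0,2) g=2 f=8, (0,3) g=1 f=8, (2,3) g=1 f=6, (3,0) g=5 f=6, (3,3) g=4 f=8, (4,1) g=5 f=6, (4,2) g=4 f=6]

order=[(2,2) → (3,2) → (3,1)]; open=[(0,2) g=2 f=8, (0,3) g=1 f=8, (2,3) g=1 f=6, (3,0) g=5 f=6, (3,3) g=4 f=8, (4,1) g=5 f=6, (4,2) g=4 f=6]; closed=[(1,2), (1,3), (2,2), (3,1), (3,2)]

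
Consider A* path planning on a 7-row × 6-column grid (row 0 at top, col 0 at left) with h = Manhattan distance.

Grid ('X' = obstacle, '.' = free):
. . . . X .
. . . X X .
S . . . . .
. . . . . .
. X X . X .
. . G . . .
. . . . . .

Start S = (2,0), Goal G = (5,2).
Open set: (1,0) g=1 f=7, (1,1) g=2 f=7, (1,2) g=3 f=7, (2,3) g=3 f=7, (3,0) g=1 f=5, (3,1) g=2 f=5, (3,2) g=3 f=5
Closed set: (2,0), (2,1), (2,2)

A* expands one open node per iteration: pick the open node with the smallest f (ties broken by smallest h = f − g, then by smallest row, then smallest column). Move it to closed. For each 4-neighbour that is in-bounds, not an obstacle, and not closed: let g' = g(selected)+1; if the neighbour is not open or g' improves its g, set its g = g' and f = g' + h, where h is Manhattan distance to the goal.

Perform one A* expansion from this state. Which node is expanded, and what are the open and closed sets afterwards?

step 1: expand (3,2) (f=5, h=2) → closed; open now [(1,0) g=1 f=7, (1,1) g=2 f=7, (1,2) g=3 f=7, (2,3) g=3 f=7, (3,0) g=1 f=5, (3,1) g=2 f=5, (3,3) g=4 f=7]

expanded=(3,2); open=[(1,0) g=1 f=7, (1,1) g=2 f=7, (1,2) g=3 f=7, (2,3) g=3 f=7, (3,0) g=1 f=5, (3,1) g=2 f=5, (3,3) g=4 f=7]; closed=[(2,0), (2,1), (2,2), (3,2)]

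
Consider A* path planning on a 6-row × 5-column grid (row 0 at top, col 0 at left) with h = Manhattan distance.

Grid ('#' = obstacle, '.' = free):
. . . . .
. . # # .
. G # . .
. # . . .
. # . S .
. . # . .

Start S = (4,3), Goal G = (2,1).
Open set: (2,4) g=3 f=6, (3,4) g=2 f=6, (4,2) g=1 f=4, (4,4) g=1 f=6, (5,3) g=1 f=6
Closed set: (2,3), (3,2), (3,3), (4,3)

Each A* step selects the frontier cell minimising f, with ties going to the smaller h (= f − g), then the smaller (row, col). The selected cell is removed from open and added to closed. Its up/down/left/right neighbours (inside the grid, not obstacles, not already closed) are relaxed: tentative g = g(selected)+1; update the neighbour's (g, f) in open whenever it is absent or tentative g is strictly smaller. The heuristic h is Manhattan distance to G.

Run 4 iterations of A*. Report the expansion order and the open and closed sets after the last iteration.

order=[(4,2) → (2,4) → (3,4) → (4,4)]; open=[(1,4) g=4 f=8, (5,3) g=1 f=6, (5,4) g=2 f=8]; closed=[(2,3), (2,4), (3,2), (3,3), (3,4), (4,2), (4,3), (4,4)]

step 1: expand (4,2) (f=4, h=3) → closed; open now [(2,4) g=3 f=6, (3,4) g=2 f=6, (4,4) g=1 f=6, (5,3) g=1 f=6]
step 2: expand (2,4) (f=6, h=3) → closed; open now [(1,4) g=4 f=8, (3,4) g=2 f=6, (4,4) g=1 f=6, (5,3) g=1 f=6]
step 3: expand (3,4) (f=6, h=4) → closed; open now [(1,4) g=4 f=8, (4,4) g=1 f=6, (5,3) g=1 f=6]
step 4: expand (4,4) (f=6, h=5) → closed; open now [(1,4) g=4 f=8, (5,3) g=1 f=6, (5,4) g=2 f=8]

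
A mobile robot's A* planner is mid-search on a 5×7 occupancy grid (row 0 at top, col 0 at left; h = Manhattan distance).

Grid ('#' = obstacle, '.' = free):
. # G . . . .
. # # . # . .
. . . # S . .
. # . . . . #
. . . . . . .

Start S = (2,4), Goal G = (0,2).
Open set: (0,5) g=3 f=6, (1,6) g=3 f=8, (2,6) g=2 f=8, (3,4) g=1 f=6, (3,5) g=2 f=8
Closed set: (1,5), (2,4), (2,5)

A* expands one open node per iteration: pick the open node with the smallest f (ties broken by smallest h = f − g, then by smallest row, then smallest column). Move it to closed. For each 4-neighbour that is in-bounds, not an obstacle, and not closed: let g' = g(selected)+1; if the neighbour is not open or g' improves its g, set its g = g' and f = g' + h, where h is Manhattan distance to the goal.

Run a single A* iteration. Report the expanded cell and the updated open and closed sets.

expanded=(0,5); open=[(0,4) g=4 f=6, (0,6) g=4 f=8, (1,6) g=3 f=8, (2,6) g=2 f=8, (3,4) g=1 f=6, (3,5) g=2 f=8]; closed=[(0,5), (1,5), (2,4), (2,5)]

step 1: expand (0,5) (f=6, h=3) → closed; open now [(0,4) g=4 f=6, (0,6) g=4 f=8, (1,6) g=3 f=8, (2,6) g=2 f=8, (3,4) g=1 f=6, (3,5) g=2 f=8]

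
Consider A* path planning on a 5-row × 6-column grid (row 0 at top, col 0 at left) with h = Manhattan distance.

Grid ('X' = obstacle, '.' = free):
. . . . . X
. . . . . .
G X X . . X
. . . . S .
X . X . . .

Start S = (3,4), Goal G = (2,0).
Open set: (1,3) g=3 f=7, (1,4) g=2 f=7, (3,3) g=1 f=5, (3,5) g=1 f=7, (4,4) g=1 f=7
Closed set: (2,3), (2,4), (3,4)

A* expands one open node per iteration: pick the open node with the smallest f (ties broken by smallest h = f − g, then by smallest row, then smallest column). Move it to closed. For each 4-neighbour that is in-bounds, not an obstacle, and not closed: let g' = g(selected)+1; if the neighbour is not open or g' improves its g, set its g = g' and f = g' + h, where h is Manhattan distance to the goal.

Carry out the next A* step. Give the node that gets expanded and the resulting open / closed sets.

expanded=(3,3); open=[(1,3) g=3 f=7, (1,4) g=2 f=7, (3,2) g=2 f=5, (3,5) g=1 f=7, (4,3) g=2 f=7, (4,4) g=1 f=7]; closed=[(2,3), (2,4), (3,3), (3,4)]

step 1: expand (3,3) (f=5, h=4) → closed; open now [(1,3) g=3 f=7, (1,4) g=2 f=7, (3,2) g=2 f=5, (3,5) g=1 f=7, (4,3) g=2 f=7, (4,4) g=1 f=7]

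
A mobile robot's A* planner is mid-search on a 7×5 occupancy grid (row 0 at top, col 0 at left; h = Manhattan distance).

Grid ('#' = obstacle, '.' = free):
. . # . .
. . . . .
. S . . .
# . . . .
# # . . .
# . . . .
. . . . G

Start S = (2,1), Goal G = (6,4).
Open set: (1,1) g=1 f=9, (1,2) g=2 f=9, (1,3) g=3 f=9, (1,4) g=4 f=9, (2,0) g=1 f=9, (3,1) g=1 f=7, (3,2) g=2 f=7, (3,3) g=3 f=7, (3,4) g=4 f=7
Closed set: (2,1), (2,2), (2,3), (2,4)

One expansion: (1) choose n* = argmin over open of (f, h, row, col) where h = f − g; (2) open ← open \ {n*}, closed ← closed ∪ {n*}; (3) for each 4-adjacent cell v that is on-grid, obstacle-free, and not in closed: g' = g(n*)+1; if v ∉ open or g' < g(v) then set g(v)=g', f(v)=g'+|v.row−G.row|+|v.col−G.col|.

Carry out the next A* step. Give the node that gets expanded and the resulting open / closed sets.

expanded=(3,4); open=[(1,1) g=1 f=9, (1,2) g=2 f=9, (1,3) g=3 f=9, (1,4) g=4 f=9, (2,0) g=1 f=9, (3,1) g=1 f=7, (3,2) g=2 f=7, (3,3) g=3 f=7, (4,4) g=5 f=7]; closed=[(2,1), (2,2), (2,3), (2,4), (3,4)]

step 1: expand (3,4) (f=7, h=3) → closed; open now [(1,1) g=1 f=9, (1,2) g=2 f=9, (1,3) g=3 f=9, (1,4) g=4 f=9, (2,0) g=1 f=9, (3,1) g=1 f=7, (3,2) g=2 f=7, (3,3) g=3 f=7, (4,4) g=5 f=7]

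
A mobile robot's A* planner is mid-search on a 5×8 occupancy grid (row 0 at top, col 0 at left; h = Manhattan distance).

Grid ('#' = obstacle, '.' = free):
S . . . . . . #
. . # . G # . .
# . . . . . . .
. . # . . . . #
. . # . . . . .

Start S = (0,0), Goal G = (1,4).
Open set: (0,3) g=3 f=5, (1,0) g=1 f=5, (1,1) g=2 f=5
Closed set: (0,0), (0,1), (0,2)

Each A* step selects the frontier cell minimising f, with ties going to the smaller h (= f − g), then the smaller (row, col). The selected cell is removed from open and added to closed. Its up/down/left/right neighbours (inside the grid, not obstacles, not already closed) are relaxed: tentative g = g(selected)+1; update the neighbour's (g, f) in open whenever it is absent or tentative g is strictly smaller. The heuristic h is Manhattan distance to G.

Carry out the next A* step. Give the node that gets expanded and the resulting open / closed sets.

expanded=(0,3); open=[(0,4) g=4 f=5, (1,0) g=1 f=5, (1,1) g=2 f=5, (1,3) g=4 f=5]; closed=[(0,0), (0,1), (0,2), (0,3)]

step 1: expand (0,3) (f=5, h=2) → closed; open now [(0,4) g=4 f=5, (1,0) g=1 f=5, (1,1) g=2 f=5, (1,3) g=4 f=5]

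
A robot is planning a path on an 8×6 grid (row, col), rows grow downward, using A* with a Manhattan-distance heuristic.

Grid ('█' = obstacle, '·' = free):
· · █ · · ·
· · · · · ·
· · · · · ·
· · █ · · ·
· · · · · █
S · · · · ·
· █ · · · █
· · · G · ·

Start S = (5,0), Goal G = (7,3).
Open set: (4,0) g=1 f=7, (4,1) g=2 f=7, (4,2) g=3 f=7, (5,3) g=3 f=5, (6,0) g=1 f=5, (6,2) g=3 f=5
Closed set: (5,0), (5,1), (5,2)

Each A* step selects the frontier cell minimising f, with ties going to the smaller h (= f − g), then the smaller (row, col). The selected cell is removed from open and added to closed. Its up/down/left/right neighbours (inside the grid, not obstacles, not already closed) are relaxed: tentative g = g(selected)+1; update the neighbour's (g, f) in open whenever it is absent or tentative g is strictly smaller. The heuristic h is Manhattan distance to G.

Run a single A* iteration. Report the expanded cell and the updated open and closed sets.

expanded=(5,3); open=[(4,0) g=1 f=7, (4,1) g=2 f=7, (4,2) g=3 f=7, (4,3) g=4 f=7, (5,4) g=4 f=7, (6,0) g=1 f=5, (6,2) g=3 f=5, (6,3) g=4 f=5]; closed=[(5,0), (5,1), (5,2), (5,3)]

step 1: expand (5,3) (f=5, h=2) → closed; open now [(4,0) g=1 f=7, (4,1) g=2 f=7, (4,2) g=3 f=7, (4,3) g=4 f=7, (5,4) g=4 f=7, (6,0) g=1 f=5, (6,2) g=3 f=5, (6,3) g=4 f=5]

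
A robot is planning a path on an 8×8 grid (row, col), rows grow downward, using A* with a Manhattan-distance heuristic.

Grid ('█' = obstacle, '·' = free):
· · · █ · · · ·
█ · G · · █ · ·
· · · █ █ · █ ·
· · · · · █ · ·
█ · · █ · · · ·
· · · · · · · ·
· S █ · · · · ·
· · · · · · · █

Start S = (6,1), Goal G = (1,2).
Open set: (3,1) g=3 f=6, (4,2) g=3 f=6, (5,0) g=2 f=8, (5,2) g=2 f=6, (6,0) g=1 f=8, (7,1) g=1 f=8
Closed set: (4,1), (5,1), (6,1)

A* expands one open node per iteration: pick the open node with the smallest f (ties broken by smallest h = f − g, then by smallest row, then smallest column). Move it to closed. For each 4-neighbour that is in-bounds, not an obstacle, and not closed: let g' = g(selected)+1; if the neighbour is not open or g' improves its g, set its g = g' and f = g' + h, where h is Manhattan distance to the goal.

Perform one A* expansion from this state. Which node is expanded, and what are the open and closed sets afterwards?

step 1: expand (3,1) (f=6, h=3) → closed; open now [(2,1) g=4 f=6, (3,0) g=4 f=8, (3,2) g=4 f=6, (4,2) g=3 f=6, (5,0) g=2 f=8, (5,2) g=2 f=6, (6,0) g=1 f=8, (7,1) g=1 f=8]

expanded=(3,1); open=[(2,1) g=4 f=6, (3,0) g=4 f=8, (3,2) g=4 f=6, (4,2) g=3 f=6, (5,0) g=2 f=8, (5,2) g=2 f=6, (6,0) g=1 f=8, (7,1) g=1 f=8]; closed=[(3,1), (4,1), (5,1), (6,1)]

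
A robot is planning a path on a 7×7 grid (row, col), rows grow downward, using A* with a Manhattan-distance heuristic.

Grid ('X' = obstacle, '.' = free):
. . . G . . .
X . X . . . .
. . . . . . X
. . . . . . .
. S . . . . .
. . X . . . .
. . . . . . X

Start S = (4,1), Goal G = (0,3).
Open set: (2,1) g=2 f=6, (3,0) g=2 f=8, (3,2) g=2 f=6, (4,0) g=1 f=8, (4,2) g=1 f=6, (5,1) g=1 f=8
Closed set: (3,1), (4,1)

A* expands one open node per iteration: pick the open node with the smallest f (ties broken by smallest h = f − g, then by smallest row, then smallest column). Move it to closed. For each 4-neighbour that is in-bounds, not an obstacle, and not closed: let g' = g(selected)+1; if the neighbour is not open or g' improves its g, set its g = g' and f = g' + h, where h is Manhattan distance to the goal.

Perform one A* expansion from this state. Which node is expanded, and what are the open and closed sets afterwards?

expanded=(2,1); open=[(1,1) g=3 f=6, (2,0) g=3 f=8, (2,2) g=3 f=6, (3,0) g=2 f=8, (3,2) g=2 f=6, (4,0) g=1 f=8, (4,2) g=1 f=6, (5,1) g=1 f=8]; closed=[(2,1), (3,1), (4,1)]

step 1: expand (2,1) (f=6, h=4) → closed; open now [(1,1) g=3 f=6, (2,0) g=3 f=8, (2,2) g=3 f=6, (3,0) g=2 f=8, (3,2) g=2 f=6, (4,0) g=1 f=8, (4,2) g=1 f=6, (5,1) g=1 f=8]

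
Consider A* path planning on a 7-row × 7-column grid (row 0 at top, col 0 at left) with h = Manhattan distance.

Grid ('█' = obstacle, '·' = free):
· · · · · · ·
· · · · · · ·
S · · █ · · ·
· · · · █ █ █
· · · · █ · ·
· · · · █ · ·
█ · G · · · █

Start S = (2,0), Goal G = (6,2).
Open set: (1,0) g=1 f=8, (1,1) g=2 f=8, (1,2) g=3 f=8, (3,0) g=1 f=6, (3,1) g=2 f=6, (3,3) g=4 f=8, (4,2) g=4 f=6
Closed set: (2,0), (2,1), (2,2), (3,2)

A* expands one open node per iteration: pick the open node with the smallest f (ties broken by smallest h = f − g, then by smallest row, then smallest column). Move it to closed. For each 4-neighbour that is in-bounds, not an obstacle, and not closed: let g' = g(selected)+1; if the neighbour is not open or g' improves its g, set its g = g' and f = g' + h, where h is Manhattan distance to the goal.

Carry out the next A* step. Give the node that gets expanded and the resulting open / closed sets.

expanded=(4,2); open=[(1,0) g=1 f=8, (1,1) g=2 f=8, (1,2) g=3 f=8, (3,0) g=1 f=6, (3,1) g=2 f=6, (3,3) g=4 f=8, (4,1) g=5 f=8, (4,3) g=5 f=8, (5,2) g=5 f=6]; closed=[(2,0), (2,1), (2,2), (3,2), (4,2)]

step 1: expand (4,2) (f=6, h=2) → closed; open now [(1,0) g=1 f=8, (1,1) g=2 f=8, (1,2) g=3 f=8, (3,0) g=1 f=6, (3,1) g=2 f=6, (3,3) g=4 f=8, (4,1) g=5 f=8, (4,3) g=5 f=8, (5,2) g=5 f=6]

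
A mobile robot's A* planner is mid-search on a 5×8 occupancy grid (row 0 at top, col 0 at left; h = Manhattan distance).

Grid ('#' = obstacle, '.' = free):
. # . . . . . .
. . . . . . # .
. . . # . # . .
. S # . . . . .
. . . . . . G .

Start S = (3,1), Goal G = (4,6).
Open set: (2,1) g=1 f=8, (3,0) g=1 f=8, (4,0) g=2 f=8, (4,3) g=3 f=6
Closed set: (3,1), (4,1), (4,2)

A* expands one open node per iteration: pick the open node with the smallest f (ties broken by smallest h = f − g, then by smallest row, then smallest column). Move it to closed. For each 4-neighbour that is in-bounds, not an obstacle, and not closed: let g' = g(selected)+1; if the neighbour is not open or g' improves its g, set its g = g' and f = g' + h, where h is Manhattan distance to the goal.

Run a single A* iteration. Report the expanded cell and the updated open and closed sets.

expanded=(4,3); open=[(2,1) g=1 f=8, (3,0) g=1 f=8, (3,3) g=4 f=8, (4,0) g=2 f=8, (4,4) g=4 f=6]; closed=[(3,1), (4,1), (4,2), (4,3)]

step 1: expand (4,3) (f=6, h=3) → closed; open now [(2,1) g=1 f=8, (3,0) g=1 f=8, (3,3) g=4 f=8, (4,0) g=2 f=8, (4,4) g=4 f=6]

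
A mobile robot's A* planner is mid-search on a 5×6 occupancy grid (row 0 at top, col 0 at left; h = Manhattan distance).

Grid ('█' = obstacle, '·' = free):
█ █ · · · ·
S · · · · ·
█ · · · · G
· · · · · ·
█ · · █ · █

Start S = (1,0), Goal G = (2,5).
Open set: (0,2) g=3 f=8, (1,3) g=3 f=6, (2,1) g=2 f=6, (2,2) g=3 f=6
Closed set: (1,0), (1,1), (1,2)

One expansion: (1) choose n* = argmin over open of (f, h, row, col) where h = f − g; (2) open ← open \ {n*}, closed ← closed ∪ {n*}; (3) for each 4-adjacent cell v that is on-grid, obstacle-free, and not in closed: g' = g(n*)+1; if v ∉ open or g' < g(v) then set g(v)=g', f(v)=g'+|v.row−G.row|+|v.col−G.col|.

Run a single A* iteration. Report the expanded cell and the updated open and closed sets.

expanded=(1,3); open=[(0,2) g=3 f=8, (0,3) g=4 f=8, (1,4) g=4 f=6, (2,1) g=2 f=6, (2,2) g=3 f=6, (2,3) g=4 f=6]; closed=[(1,0), (1,1), (1,2), (1,3)]

step 1: expand (1,3) (f=6, h=3) → closed; open now [(0,2) g=3 f=8, (0,3) g=4 f=8, (1,4) g=4 f=6, (2,1) g=2 f=6, (2,2) g=3 f=6, (2,3) g=4 f=6]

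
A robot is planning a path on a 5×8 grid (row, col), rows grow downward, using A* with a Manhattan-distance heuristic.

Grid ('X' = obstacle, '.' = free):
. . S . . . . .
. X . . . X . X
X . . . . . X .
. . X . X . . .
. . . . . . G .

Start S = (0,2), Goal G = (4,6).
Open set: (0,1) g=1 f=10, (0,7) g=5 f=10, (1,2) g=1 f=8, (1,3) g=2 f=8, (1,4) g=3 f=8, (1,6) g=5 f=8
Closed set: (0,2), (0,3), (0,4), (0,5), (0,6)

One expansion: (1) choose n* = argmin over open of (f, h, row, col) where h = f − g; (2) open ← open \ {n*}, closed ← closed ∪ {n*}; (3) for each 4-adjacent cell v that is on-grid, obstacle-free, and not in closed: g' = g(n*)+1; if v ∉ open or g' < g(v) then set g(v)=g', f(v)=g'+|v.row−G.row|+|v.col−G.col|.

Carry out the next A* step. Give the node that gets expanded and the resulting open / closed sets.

expanded=(1,6); open=[(0,1) g=1 f=10, (0,7) g=5 f=10, (1,2) g=1 f=8, (1,3) g=2 f=8, (1,4) g=3 f=8]; closed=[(0,2), (0,3), (0,4), (0,5), (0,6), (1,6)]

step 1: expand (1,6) (f=8, h=3) → closed; open now [(0,1) g=1 f=10, (0,7) g=5 f=10, (1,2) g=1 f=8, (1,3) g=2 f=8, (1,4) g=3 f=8]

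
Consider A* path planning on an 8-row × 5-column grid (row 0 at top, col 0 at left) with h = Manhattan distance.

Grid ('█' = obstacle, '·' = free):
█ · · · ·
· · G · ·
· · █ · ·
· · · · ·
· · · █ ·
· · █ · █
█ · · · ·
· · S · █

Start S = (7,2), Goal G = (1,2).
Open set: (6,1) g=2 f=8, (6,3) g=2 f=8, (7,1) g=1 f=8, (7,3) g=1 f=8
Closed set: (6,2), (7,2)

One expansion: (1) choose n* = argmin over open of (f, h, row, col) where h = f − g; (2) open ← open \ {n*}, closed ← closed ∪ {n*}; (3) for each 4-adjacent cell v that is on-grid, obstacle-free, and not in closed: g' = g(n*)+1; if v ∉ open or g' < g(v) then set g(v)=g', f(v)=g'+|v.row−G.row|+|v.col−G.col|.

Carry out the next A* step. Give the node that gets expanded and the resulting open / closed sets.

expanded=(6,1); open=[(5,1) g=3 f=8, (6,3) g=2 f=8, (7,1) g=1 f=8, (7,3) g=1 f=8]; closed=[(6,1), (6,2), (7,2)]

step 1: expand (6,1) (f=8, h=6) → closed; open now [(5,1) g=3 f=8, (6,3) g=2 f=8, (7,1) g=1 f=8, (7,3) g=1 f=8]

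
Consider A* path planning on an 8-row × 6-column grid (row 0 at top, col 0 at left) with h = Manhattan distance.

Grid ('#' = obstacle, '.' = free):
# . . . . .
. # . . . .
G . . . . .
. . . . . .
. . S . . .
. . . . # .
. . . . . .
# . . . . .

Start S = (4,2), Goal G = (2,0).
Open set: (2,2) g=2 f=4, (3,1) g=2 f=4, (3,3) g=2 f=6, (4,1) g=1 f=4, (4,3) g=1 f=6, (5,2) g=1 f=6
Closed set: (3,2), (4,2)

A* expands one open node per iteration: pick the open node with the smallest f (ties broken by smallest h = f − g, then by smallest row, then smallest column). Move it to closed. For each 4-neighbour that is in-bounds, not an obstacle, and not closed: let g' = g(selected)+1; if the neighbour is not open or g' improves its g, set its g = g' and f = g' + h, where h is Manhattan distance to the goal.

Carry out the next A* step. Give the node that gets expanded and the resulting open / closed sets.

step 1: expand (2,2) (f=4, h=2) → closed; open now [(1,2) g=3 f=6, (2,1) g=3 f=4, (2,3) g=3 f=6, (3,1) g=2 f=4, (3,3) g=2 f=6, (4,1) g=1 f=4, (4,3) g=1 f=6, (5,2) g=1 f=6]

expanded=(2,2); open=[(1,2) g=3 f=6, (2,1) g=3 f=4, (2,3) g=3 f=6, (3,1) g=2 f=4, (3,3) g=2 f=6, (4,1) g=1 f=4, (4,3) g=1 f=6, (5,2) g=1 f=6]; closed=[(2,2), (3,2), (4,2)]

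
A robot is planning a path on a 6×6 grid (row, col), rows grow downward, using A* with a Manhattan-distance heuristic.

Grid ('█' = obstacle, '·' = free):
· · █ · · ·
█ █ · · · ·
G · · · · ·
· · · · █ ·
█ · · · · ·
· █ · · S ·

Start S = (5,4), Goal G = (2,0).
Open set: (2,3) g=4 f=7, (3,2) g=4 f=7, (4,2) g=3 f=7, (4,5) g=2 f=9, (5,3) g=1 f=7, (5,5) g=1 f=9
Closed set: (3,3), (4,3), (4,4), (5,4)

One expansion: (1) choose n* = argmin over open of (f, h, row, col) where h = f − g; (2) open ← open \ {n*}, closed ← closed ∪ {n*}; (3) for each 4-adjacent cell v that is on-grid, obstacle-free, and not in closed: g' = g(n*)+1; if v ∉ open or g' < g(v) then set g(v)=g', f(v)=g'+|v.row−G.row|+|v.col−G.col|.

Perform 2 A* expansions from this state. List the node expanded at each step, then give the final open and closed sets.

order=[(2,3) → (2,2)]; open=[(1,2) g=6 f=9, (1,3) g=5 f=9, (2,1) g=6 f=7, (2,4) g=5 f=9, (3,2) g=4 f=7, (4,2) g=3 f=7, (4,5) g=2 f=9, (5,3) g=1 f=7, (5,5) g=1 f=9]; closed=[(2,2), (2,3), (3,3), (4,3), (4,4), (5,4)]

step 1: expand (2,3) (f=7, h=3) → closed; open now [(1,3) g=5 f=9, (2,2) g=5 f=7, (2,4) g=5 f=9, (3,2) g=4 f=7, (4,2) g=3 f=7, (4,5) g=2 f=9, (5,3) g=1 f=7, (5,5) g=1 f=9]
step 2: expand (2,2) (f=7, h=2) → closed; open now [(1,2) g=6 f=9, (1,3) g=5 f=9, (2,1) g=6 f=7, (2,4) g=5 f=9, (3,2) g=4 f=7, (4,2) g=3 f=7, (4,5) g=2 f=9, (5,3) g=1 f=7, (5,5) g=1 f=9]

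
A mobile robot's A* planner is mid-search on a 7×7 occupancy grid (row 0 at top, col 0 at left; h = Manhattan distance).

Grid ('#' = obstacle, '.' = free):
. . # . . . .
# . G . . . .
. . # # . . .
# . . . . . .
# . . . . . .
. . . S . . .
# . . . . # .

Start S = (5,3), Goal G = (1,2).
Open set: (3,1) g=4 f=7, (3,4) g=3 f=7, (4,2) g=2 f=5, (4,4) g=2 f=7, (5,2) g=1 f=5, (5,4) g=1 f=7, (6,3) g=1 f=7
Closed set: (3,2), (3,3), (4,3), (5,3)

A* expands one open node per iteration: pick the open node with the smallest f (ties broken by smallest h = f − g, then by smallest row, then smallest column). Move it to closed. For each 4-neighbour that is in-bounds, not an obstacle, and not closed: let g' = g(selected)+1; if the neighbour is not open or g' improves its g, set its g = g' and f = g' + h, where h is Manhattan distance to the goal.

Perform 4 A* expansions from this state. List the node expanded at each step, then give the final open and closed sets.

order=[(4,2) → (5,2) → (3,1) → (2,1)]; open=[(1,1) g=6 f=7, (2,0) g=6 f=9, (3,4) g=3 f=7, (4,1) g=3 f=7, (4,4) g=2 f=7, (5,1) g=2 f=7, (5,4) g=1 f=7, (6,2) g=2 f=7, (6,3) g=1 f=7]; closed=[(2,1), (3,1), (3,2), (3,3), (4,2), (4,3), (5,2), (5,3)]

step 1: expand (4,2) (f=5, h=3) → closed; open now [(3,1) g=4 f=7, (3,4) g=3 f=7, (4,1) g=3 f=7, (4,4) g=2 f=7, (5,2) g=1 f=5, (5,4) g=1 f=7, (6,3) g=1 f=7]
step 2: expand (5,2) (f=5, h=4) → closed; open now [(3,1) g=4 f=7, (3,4) g=3 f=7, (4,1) g=3 f=7, (4,4) g=2 f=7, (5,1) g=2 f=7, (5,4) g=1 f=7, (6,2) g=2 f=7, (6,3) g=1 f=7]
step 3: expand (3,1) (f=7, h=3) → closed; open now [(2,1) g=5 f=7, (3,4) g=3 f=7, (4,1) g=3 f=7, (4,4) g=2 f=7, (5,1) g=2 f=7, (5,4) g=1 f=7, (6,2) g=2 f=7, (6,3) g=1 f=7]
step 4: expand (2,1) (f=7, h=2) → closed; open now [(1,1) g=6 f=7, (2,0) g=6 f=9, (3,4) g=3 f=7, (4,1) g=3 f=7, (4,4) g=2 f=7, (5,1) g=2 f=7, (5,4) g=1 f=7, (6,2) g=2 f=7, (6,3) g=1 f=7]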